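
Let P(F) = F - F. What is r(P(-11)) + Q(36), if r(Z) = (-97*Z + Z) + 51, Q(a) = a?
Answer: 87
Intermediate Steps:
P(F) = 0
r(Z) = 51 - 96*Z (r(Z) = -96*Z + 51 = 51 - 96*Z)
r(P(-11)) + Q(36) = (51 - 96*0) + 36 = (51 + 0) + 36 = 51 + 36 = 87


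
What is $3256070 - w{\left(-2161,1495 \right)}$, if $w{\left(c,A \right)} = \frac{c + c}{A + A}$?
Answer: $\frac{4867826811}{1495} \approx 3.2561 \cdot 10^{6}$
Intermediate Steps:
$w{\left(c,A \right)} = \frac{c}{A}$ ($w{\left(c,A \right)} = \frac{2 c}{2 A} = 2 c \frac{1}{2 A} = \frac{c}{A}$)
$3256070 - w{\left(-2161,1495 \right)} = 3256070 - - \frac{2161}{1495} = 3256070 + \frac{2161}{1495} = \frac{4867826811}{1495}$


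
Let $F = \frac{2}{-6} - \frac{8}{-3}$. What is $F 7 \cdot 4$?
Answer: $\frac{196}{3} \approx 65.333$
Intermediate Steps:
$F = \frac{7}{3}$ ($F = 2 \left(- \frac{1}{6}\right) - - \frac{8}{3} = - \frac{1}{3} + \frac{8}{3} = \frac{7}{3} \approx 2.3333$)
$F 7 \cdot 4 = \frac{7}{3} \cdot 7 \cdot 4 = \frac{49}{3} \cdot 4 = \frac{196}{3}$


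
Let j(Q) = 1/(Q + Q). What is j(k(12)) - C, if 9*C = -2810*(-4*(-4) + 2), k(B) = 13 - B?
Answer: 11241/2 ≈ 5620.5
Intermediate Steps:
j(Q) = 1/(2*Q)
C = -5620 (C = (-2810*(-4*(-4) + 2))/9 = (-2810*(16 + 2))/9 = (-2810*18)/9 = (1/9)*(-50580) = -5620)
j(k(12)) - C = 1/(2*(13 - 1*12)) - 1*(-5620) = 1/(2*(13 - 12)) + 5620 = (1/2)/1 + 5620 = (1/2)*1 + 5620 = 1/2 + 5620 = 11241/2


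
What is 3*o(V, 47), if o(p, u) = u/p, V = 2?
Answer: 141/2 ≈ 70.500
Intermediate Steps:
3*o(V, 47) = 3*(47/2) = 141/2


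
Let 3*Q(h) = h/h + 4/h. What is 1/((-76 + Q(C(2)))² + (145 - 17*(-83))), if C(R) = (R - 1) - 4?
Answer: 81/595261 ≈ 0.00013607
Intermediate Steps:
C(R) = -5 + R (C(R) = (-1 + R) - 4 = -5 + R)
Q(h) = ⅓ + 4/(3*h) (Q(h) = (h/h + 4/h)/3 = (1 + 4/h)/3 = ⅓ + 4/(3*h))
1/((-76 + Q(C(2)))² + (145 - 17*(-83))) = 1/((-76 + (4 + (-5 + 2))/(3*(-5 + 2)))² + (145 - 17*(-83))) = 1/((-76 + (⅓)*(4 - 3)/(-3))² + (145 + 1411)) = 1/((-76 + (⅓)*(-⅓)*1)² + 1556) = 1/((-76 - ⅑)² + 1556) = 1/((-685/9)² + 1556) = 1/(469225/81 + 1556) = 1/(595261/81) = 81/595261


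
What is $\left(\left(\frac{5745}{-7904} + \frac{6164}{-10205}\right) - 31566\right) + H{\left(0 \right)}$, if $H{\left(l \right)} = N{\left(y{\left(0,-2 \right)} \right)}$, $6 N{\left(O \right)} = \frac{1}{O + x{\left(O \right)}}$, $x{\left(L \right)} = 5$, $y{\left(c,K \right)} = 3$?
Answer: $- \frac{587591383541}{18613920} \approx -31567.0$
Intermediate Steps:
$N{\left(O \right)} = \frac{1}{6 \left(5 + O\right)}$ ($N{\left(O \right)} = \frac{1}{6 \left(O + 5\right)} = \frac{1}{6 \left(5 + O\right)}$)
$H{\left(l \right)} = \frac{1}{48}$ ($H{\left(l \right)} = \frac{1}{6 \left(5 + 3\right)} = \frac{1}{6 \cdot 8} = \frac{1}{6} \cdot \frac{1}{8} = \frac{1}{48}$)
$\left(\left(\frac{5745}{-7904} + \frac{6164}{-10205}\right) - 31566\right) + H{\left(0 \right)} = \left(\left(\frac{5745}{-7904} + \frac{6164}{-10205}\right) - 31566\right) + \frac{1}{48} = \left(\left(5745 \left(- \frac{1}{7904}\right) + 6164 \left(- \frac{1}{10205}\right)\right) - 31566\right) + \frac{1}{48} = \left(\left(- \frac{5745}{7904} - \frac{6164}{10205}\right) - 31566\right) + \frac{1}{48} = \left(- \frac{8257537}{6204640} - 31566\right) + \frac{1}{48} = - \frac{195863923777}{6204640} + \frac{1}{48} = - \frac{587591383541}{18613920}$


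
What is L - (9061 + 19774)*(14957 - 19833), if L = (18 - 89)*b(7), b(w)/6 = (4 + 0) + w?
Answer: 140594774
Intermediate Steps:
b(w) = 24 + 6*w (b(w) = 6*((4 + 0) + w) = 6*(4 + w) = 24 + 6*w)
L = -4686 (L = (18 - 89)*(24 + 6*7) = -71*(24 + 42) = -71*66 = -4686)
L - (9061 + 19774)*(14957 - 19833) = -4686 - (9061 + 19774)*(14957 - 19833) = -4686 - 28835*(-4876) = -4686 - 1*(-140599460) = -4686 + 140599460 = 140594774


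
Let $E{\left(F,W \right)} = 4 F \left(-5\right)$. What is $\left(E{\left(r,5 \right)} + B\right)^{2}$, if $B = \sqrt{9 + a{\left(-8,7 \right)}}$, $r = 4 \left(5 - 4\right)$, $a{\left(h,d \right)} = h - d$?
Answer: $\left(80 - i \sqrt{6}\right)^{2} \approx 6394.0 - 391.92 i$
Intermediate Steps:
$r = 4$ ($r = 4 \cdot 1 = 4$)
$E{\left(F,W \right)} = - 20 F$
$B = i \sqrt{6}$ ($B = \sqrt{9 - 15} = \sqrt{-6} = i \sqrt{6} \approx 2.4495 i$)
$\left(E{\left(r,5 \right)} + B\right)^{2} = \left(\left(-20\right) 4 + i \sqrt{6}\right)^{2} = \left(-80 + i \sqrt{6}\right)^{2}$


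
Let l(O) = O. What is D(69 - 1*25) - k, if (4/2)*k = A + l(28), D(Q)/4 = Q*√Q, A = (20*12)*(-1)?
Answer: 106 + 352*√11 ≈ 1273.5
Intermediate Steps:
A = -240 (A = 240*(-1) = -240)
D(Q) = 4*Q^(3/2) (D(Q) = 4*(Q*√Q) = 4*Q^(3/2))
k = -106 (k = (-240 + 28)/2 = (½)*(-212) = -106)
D(69 - 1*25) - k = 4*(69 - 1*25)^(3/2) - 1*(-106) = 4*(69 - 25)^(3/2) + 106 = 4*44^(3/2) + 106 = 4*(88*√11) + 106 = 352*√11 + 106 = 106 + 352*√11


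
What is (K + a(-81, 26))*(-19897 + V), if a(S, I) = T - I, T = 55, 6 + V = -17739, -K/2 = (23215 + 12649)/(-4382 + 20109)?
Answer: -14467890910/15727 ≈ -9.1994e+5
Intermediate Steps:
K = -71728/15727 (K = -2*(23215 + 12649)/(-4382 + 20109) = -71728/15727 ≈ -4.5608)
V = -17745 (V = -6 - 17739 = -17745)
a(S, I) = 55 - I
(K + a(-81, 26))*(-19897 + V) = (-71728/15727 + (55 - 1*26))*(-19897 - 17745) = (-71728/15727 + (55 - 26))*(-37642) = (-71728/15727 + 29)*(-37642) = (384355/15727)*(-37642) = -14467890910/15727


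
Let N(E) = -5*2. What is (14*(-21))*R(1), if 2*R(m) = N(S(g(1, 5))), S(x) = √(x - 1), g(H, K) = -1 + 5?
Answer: 1470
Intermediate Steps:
g(H, K) = 4
S(x) = √(-1 + x)
N(E) = -10
R(m) = -5 (R(m) = (½)*(-10) = -5)
(14*(-21))*R(1) = (14*(-21))*(-5) = -294*(-5) = 1470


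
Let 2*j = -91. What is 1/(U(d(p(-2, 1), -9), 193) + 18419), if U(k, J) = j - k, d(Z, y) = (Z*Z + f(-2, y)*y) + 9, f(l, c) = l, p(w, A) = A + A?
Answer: 2/36685 ≈ 5.4518e-5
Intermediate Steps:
j = -91/2 (j = (½)*(-91) = -91/2 ≈ -45.500)
p(w, A) = 2*A
d(Z, y) = 9 + Z² - 2*y (d(Z, y) = (Z*Z - 2*y) + 9 = (Z² - 2*y) + 9 = 9 + Z² - 2*y)
U(k, J) = -91/2 - k
1/(U(d(p(-2, 1), -9), 193) + 18419) = 1/((-91/2 - (9 + (2*1)² - 2*(-9))) + 18419) = 1/((-91/2 - (9 + 2² + 18)) + 18419) = 1/((-91/2 - (9 + 4 + 18)) + 18419) = 1/((-91/2 - 1*31) + 18419) = 1/((-91/2 - 31) + 18419) = 1/(-153/2 + 18419) = 1/(36685/2) = 2/36685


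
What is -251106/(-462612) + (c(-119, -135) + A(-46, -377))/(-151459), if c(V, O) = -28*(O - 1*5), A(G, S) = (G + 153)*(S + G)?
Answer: 9526184391/11677791818 ≈ 0.81575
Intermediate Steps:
A(G, S) = (153 + G)*(G + S)
c(V, O) = 140 - 28*O (c(V, O) = -28*(O - 5) = -28*(-5 + O) = 140 - 28*O)
-251106/(-462612) + (c(-119, -135) + A(-46, -377))/(-151459) = -251106/(-462612) + ((140 - 28*(-135)) + ((-46)² + 153*(-46) + 153*(-377) - 46*(-377)))/(-151459) = -251106*(-1/462612) + ((140 + 3780) + (2116 - 7038 - 57681 + 17342))*(-1/151459) = 41851/77102 + (3920 - 45261)*(-1/151459) = 41851/77102 - 41341*(-1/151459) = 41851/77102 + 41341/151459 = 9526184391/11677791818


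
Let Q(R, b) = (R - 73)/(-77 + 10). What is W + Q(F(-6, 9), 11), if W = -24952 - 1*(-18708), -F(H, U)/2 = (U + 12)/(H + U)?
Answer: -418261/67 ≈ -6242.7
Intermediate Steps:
F(H, U) = -2*(12 + U)/(H + U) (F(H, U) = -2*(U + 12)/(H + U) = -2*(12 + U)/(H + U))
W = -6244 (W = -24952 + 18708 = -6244)
Q(R, b) = 73/67 - R/67 (Q(R, b) = (-73 + R)/(-67) = (-73 + R)*(-1/67) = 73/67 - R/67)
W + Q(F(-6, 9), 11) = -6244 + (73/67 - 2*(-12 - 1*9)/(67*(-6 + 9))) = -6244 + (73/67 - 2*(-12 - 9)/(67*3)) = -6244 + (73/67 - 2*(-21)/(67*3)) = -6244 + (73/67 - 1/67*(-14)) = -6244 + (73/67 + 14/67) = -6244 + 87/67 = -418261/67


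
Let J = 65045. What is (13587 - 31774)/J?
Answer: -18187/65045 ≈ -0.27961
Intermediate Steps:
(13587 - 31774)/J = (13587 - 31774)/65045 = -18187*1/65045 = -18187/65045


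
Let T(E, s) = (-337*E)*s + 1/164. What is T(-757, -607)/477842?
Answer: -25395590731/78366088 ≈ -324.06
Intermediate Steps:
T(E, s) = 1/164 - 337*E*s (T(E, s) = -337*E*s + 1/164 = 1/164 - 337*E*s)
T(-757, -607)/477842 = (1/164 - 337*(-757)*(-607))/477842 = (1/164 - 154851163)*(1/477842) = -25395590731/164*1/477842 = -25395590731/78366088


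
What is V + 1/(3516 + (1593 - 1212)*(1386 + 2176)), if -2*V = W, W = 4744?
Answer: -3227433335/1360638 ≈ -2372.0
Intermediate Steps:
V = -2372 (V = -½*4744 = -2372)
V + 1/(3516 + (1593 - 1212)*(1386 + 2176)) = -2372 + 1/(3516 + (1593 - 1212)*(1386 + 2176)) = -2372 + 1/(3516 + 381*3562) = -2372 + 1/(3516 + 1357122) = -2372 + 1/1360638 = -3227433335/1360638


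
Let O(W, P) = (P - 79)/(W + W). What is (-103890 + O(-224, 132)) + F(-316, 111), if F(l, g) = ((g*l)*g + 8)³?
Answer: -26440791862464198303669/448 ≈ -5.9020e+19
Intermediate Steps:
F(l, g) = (8 + l*g²)³ (F(l, g) = (l*g² + 8)³ = (8 + l*g²)³)
O(W, P) = (-79 + P)/(2*W) (O(W, P) = (-79 + P)/((2*W)) = (-79 + P)*(1/(2*W)) = (-79 + P)/(2*W))
(-103890 + O(-224, 132)) + F(-316, 111) = (-103890 + (½)*(-79 + 132)/(-224)) + (8 - 316*111²)³ = (-103890 + (½)*(-1/224)*53) + (8 - 316*12321)³ = (-103890 - 53/448) + (8 - 3893436)³ = -46542773/448 + (-3893428)³ = -46542773/448 - 59019624693000338752 = -26440791862464198303669/448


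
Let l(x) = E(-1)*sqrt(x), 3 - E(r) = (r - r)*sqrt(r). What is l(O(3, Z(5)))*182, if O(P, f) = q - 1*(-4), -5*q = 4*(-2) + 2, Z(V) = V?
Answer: 546*sqrt(130)/5 ≈ 1245.1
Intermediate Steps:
q = 6/5 (q = -(4*(-2) + 2)/5 = -(-8 + 2)/5 = -1/5*(-6) = 6/5 ≈ 1.2000)
O(P, f) = 26/5 (O(P, f) = 6/5 - 1*(-4) = 6/5 + 4 = 26/5)
E(r) = 3 (E(r) = 3 - (r - r)*sqrt(r) = 3 - 0*sqrt(r) = 3 - 1*0 = 3 + 0 = 3)
l(x) = 3*sqrt(x)
l(O(3, Z(5)))*182 = (3*sqrt(26/5))*182 = (3*(sqrt(130)/5))*182 = (3*sqrt(130)/5)*182 = 546*sqrt(130)/5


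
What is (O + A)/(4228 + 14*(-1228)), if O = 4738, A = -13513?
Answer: 8775/12964 ≈ 0.67687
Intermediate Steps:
(O + A)/(4228 + 14*(-1228)) = (4738 - 13513)/(4228 + 14*(-1228)) = -8775/(4228 - 17192) = -8775/(-12964) = -8775*(-1/12964) = 8775/12964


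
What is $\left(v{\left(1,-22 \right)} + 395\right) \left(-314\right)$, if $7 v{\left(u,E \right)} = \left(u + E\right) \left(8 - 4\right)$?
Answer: $-120262$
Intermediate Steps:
$v{\left(u,E \right)} = \frac{4 E}{7} + \frac{4 u}{7}$ ($v{\left(u,E \right)} = \frac{\left(u + E\right) \left(8 - 4\right)}{7} = \frac{\left(E + u\right) \left(8 - 4\right)}{7} = \frac{\left(E + u\right) 4}{7} = \frac{4 E + 4 u}{7} = \frac{4 E}{7} + \frac{4 u}{7}$)
$\left(v{\left(1,-22 \right)} + 395\right) \left(-314\right) = \left(\left(\frac{4}{7} \left(-22\right) + \frac{4}{7} \cdot 1\right) + 395\right) \left(-314\right) = \left(\left(- \frac{88}{7} + \frac{4}{7}\right) + 395\right) \left(-314\right) = \left(-12 + 395\right) \left(-314\right) = 383 \left(-314\right) = -120262$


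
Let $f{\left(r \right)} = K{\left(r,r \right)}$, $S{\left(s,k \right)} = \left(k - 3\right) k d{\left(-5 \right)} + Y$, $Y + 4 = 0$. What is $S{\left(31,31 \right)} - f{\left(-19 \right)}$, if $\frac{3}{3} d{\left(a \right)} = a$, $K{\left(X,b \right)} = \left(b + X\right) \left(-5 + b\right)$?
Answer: $-5256$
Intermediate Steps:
$Y = -4$ ($Y = -4 + 0 = -4$)
$K{\left(X,b \right)} = \left(-5 + b\right) \left(X + b\right)$ ($K{\left(X,b \right)} = \left(X + b\right) \left(-5 + b\right) = \left(-5 + b\right) \left(X + b\right)$)
$d{\left(a \right)} = a$
$S{\left(s,k \right)} = -4 - 5 k \left(-3 + k\right)$ ($S{\left(s,k \right)} = \left(k - 3\right) k \left(-5\right) - 4 = \left(-3 + k\right) k \left(-5\right) - 4 = k \left(-3 + k\right) \left(-5\right) - 4 = - 5 k \left(-3 + k\right) - 4 = -4 - 5 k \left(-3 + k\right)$)
$f{\left(r \right)} = - 10 r + 2 r^{2}$ ($f{\left(r \right)} = r^{2} - 5 r - 5 r + r r = r^{2} - 5 r - 5 r + r^{2} = - 10 r + 2 r^{2}$)
$S{\left(31,31 \right)} - f{\left(-19 \right)} = \left(-4 - 5 \cdot 31^{2} + 15 \cdot 31\right) - 2 \left(-19\right) \left(-5 - 19\right) = \left(-4 - 4805 + 465\right) - 2 \left(-19\right) \left(-24\right) = \left(-4 - 4805 + 465\right) - 912 = -4344 - 912 = -5256$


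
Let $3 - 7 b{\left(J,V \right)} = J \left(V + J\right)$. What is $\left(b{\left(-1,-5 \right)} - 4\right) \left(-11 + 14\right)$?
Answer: $- \frac{93}{7} \approx -13.286$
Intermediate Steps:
$b{\left(J,V \right)} = \frac{3}{7} - \frac{J \left(J + V\right)}{7}$ ($b{\left(J,V \right)} = \frac{3}{7} - \frac{J \left(V + J\right)}{7} = \frac{3}{7} - \frac{J \left(J + V\right)}{7}$)
$\left(b{\left(-1,-5 \right)} - 4\right) \left(-11 + 14\right) = \left(\left(\frac{3}{7} - \frac{\left(-1\right)^{2}}{7} - \left(- \frac{1}{7}\right) \left(-5\right)\right) - 4\right) \left(-11 + 14\right) = \left(\left(\frac{3}{7} - \frac{1}{7} - \frac{5}{7}\right) - 4\right) 3 = \left(- \frac{3}{7} - 4\right) 3 = \left(- \frac{31}{7}\right) 3 = - \frac{93}{7}$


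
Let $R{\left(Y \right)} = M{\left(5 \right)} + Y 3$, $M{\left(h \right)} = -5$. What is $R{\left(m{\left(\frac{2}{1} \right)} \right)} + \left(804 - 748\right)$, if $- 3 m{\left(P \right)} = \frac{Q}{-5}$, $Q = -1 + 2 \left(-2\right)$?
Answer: $50$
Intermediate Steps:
$Q = -5$ ($Q = -1 - 4 = -5$)
$m{\left(P \right)} = - \frac{1}{3}$ ($m{\left(P \right)} = - \frac{\left(-5\right) \frac{1}{-5}}{3} = - \frac{\left(-5\right) \left(- \frac{1}{5}\right)}{3} = \left(- \frac{1}{3}\right) 1 = - \frac{1}{3}$)
$R{\left(Y \right)} = -5 + 3 Y$ ($R{\left(Y \right)} = -5 + Y 3 = -5 + 3 Y$)
$R{\left(m{\left(\frac{2}{1} \right)} \right)} + \left(804 - 748\right) = \left(-5 + 3 \left(- \frac{1}{3}\right)\right) + \left(804 - 748\right) = \left(-5 - 1\right) + \left(804 - 748\right) = -6 + 56 = 50$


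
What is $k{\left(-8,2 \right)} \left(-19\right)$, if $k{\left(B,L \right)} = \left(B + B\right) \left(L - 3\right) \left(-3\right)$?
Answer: $912$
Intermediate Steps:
$k{\left(B,L \right)} = - 6 B \left(-3 + L\right)$ ($k{\left(B,L \right)} = 2 B \left(-3 + L\right) \left(-3\right) = - 6 B \left(-3 + L\right)$)
$k{\left(-8,2 \right)} \left(-19\right) = 6 \left(-8\right) \left(3 - 2\right) \left(-19\right) = 6 \left(-8\right) 1 \left(-19\right) = \left(-48\right) \left(-19\right) = 912$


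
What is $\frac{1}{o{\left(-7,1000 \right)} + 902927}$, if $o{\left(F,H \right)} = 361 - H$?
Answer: $\frac{1}{902288} \approx 1.1083 \cdot 10^{-6}$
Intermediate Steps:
$\frac{1}{o{\left(-7,1000 \right)} + 902927} = \frac{1}{\left(361 - 1000\right) + 902927} = \frac{1}{-639 + 902927} = \frac{1}{902288}$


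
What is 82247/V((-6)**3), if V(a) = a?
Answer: -82247/216 ≈ -380.77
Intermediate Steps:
82247/V((-6)**3) = 82247/((-6)**3) = 82247/(-216) = 82247*(-1/216) = -82247/216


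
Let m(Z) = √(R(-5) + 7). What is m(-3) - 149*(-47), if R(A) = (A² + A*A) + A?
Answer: 7003 + 2*√13 ≈ 7010.2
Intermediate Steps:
R(A) = A + 2*A² (R(A) = (A² + A²) + A = 2*A² + A = A + 2*A²)
m(Z) = 2*√13 (m(Z) = √(-5*(1 + 2*(-5)) + 7) = √(-5*(1 - 10) + 7) = √(-5*(-9) + 7) = √(45 + 7) = √52 = 2*√13)
m(-3) - 149*(-47) = 2*√13 - 149*(-47) = 2*√13 + 7003 = 7003 + 2*√13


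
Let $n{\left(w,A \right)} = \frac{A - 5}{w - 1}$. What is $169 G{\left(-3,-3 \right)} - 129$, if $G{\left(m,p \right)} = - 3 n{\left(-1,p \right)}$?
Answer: $-2157$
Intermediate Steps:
$n{\left(w,A \right)} = \frac{-5 + A}{-1 + w}$
$G{\left(m,p \right)} = - \frac{15}{2} + \frac{3 p}{2}$ ($G{\left(m,p \right)} = - 3 \frac{-5 + p}{-1 - 1} = - 3 \frac{-5 + p}{-2} = - 3 \left(- \frac{-5 + p}{2}\right) = - 3 \left(\frac{5}{2} - \frac{p}{2}\right) = - \frac{15}{2} + \frac{3 p}{2}$)
$169 G{\left(-3,-3 \right)} - 129 = 169 \left(- \frac{15}{2} + \frac{3}{2} \left(-3\right)\right) - 129 = 169 \left(- \frac{15}{2} - \frac{9}{2}\right) - 129 = 169 \left(-12\right) - 129 = -2028 - 129 = -2157$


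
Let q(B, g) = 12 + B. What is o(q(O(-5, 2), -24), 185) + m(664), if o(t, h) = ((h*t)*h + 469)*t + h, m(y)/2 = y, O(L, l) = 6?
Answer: 11098855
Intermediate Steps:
m(y) = 2*y
o(t, h) = h + t*(469 + t*h²) (o(t, h) = (t*h² + 469)*t + h = (469 + t*h²)*t + h = t*(469 + t*h²) + h = h + t*(469 + t*h²))
o(q(O(-5, 2), -24), 185) + m(664) = (185 + 469*(12 + 6) + 185²*(12 + 6)²) + 2*664 = (185 + 469*18 + 34225*18²) + 1328 = (185 + 8442 + 34225*324) + 1328 = (185 + 8442 + 11088900) + 1328 = 11097527 + 1328 = 11098855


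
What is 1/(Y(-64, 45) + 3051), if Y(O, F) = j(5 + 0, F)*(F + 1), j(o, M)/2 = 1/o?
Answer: 5/15347 ≈ 0.00032580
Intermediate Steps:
j(o, M) = 2/o (j(o, M) = 2*(1/o) = 2/o)
Y(O, F) = 2/5 + 2*F/5 (Y(O, F) = (2/(5 + 0))*(F + 1) = (2/5)*(1 + F) = (2*(1/5))*(1 + F) = 2*(1 + F)/5 = 2/5 + 2*F/5)
1/(Y(-64, 45) + 3051) = 1/((2/5 + (2/5)*45) + 3051) = 1/((2/5 + 18) + 3051) = 1/(92/5 + 3051) = 1/(15347/5) = 5/15347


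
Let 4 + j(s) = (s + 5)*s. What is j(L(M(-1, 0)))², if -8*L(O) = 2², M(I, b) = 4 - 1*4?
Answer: 625/16 ≈ 39.063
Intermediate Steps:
M(I, b) = 0 (M(I, b) = 4 - 4 = 0)
L(O) = -½ (L(O) = -⅛*2² = -⅛*4 = -½)
j(s) = -4 + s*(5 + s) (j(s) = -4 + (s + 5)*s = -4 + (5 + s)*s = -4 + s*(5 + s))
j(L(M(-1, 0)))² = (-4 + (-½)² + 5*(-½))² = (-4 + ¼ - 5/2)² = (-25/4)² = 625/16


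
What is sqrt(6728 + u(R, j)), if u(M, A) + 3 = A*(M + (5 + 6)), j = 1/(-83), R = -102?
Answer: sqrt(46336078)/83 ≈ 82.013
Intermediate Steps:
j = -1/83 ≈ -0.012048
u(M, A) = -3 + A*(11 + M) (u(M, A) = -3 + A*(M + (5 + 6)) = -3 + A*(M + 11) = -3 + A*(11 + M))
sqrt(6728 + u(R, j)) = sqrt(6728 + (-3 + 11*(-1/83) - 1/83*(-102))) = sqrt(6728 + (-3 - 11/83 + 102/83)) = sqrt(6728 - 158/83) = sqrt(558266/83) = sqrt(46336078)/83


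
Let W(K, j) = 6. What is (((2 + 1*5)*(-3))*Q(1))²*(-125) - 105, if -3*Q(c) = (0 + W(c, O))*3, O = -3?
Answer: -1984605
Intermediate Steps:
Q(c) = -6 (Q(c) = -(0 + 6)*3/3 = -2*3 = -⅓*18 = -6)
(((2 + 1*5)*(-3))*Q(1))²*(-125) - 105 = (((2 + 1*5)*(-3))*(-6))²*(-125) - 105 = (((2 + 5)*(-3))*(-6))²*(-125) - 105 = ((7*(-3))*(-6))²*(-125) - 105 = (-21*(-6))²*(-125) - 105 = 126²*(-125) - 105 = 15876*(-125) - 105 = -1984500 - 105 = -1984605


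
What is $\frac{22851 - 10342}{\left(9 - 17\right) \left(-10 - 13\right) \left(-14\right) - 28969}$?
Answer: $- \frac{12509}{31545} \approx -0.39654$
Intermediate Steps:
$\frac{22851 - 10342}{\left(9 - 17\right) \left(-10 - 13\right) \left(-14\right) - 28969} = \frac{22851 + \left(-11152 + 810\right)}{\left(9 - 17\right) \left(-23\right) \left(-14\right) - 28969} = \frac{22851 - 10342}{\left(-8\right) \left(-23\right) \left(-14\right) - 28969} = \frac{12509}{184 \left(-14\right) - 28969} = \frac{12509}{-2576 - 28969} = \frac{12509}{-31545} = 12509 \left(- \frac{1}{31545}\right) = - \frac{12509}{31545}$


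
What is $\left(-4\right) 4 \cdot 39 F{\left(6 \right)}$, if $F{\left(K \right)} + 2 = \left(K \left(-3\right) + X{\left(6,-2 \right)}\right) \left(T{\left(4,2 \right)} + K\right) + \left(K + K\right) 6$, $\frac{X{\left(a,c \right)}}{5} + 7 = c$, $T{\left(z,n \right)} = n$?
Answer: $270816$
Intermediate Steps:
$X{\left(a,c \right)} = -35 + 5 c$
$F{\left(K \right)} = -2 + 12 K + \left(-45 - 3 K\right) \left(2 + K\right)$ ($F{\left(K \right)} = -2 + \left(\left(K \left(-3\right) + \left(-35 + 5 \left(-2\right)\right)\right) \left(2 + K\right) + \left(K + K\right) 6\right) = -2 + \left(\left(- 3 K - 45\right) \left(2 + K\right) + 2 K 6\right) = -2 + \left(\left(- 3 K - 45\right) \left(2 + K\right) + 12 K\right) = -2 + \left(\left(-45 - 3 K\right) \left(2 + K\right) + 12 K\right) = -2 + \left(12 K + \left(-45 - 3 K\right) \left(2 + K\right)\right) = -2 + 12 K + \left(-45 - 3 K\right) \left(2 + K\right)$)
$\left(-4\right) 4 \cdot 39 F{\left(6 \right)} = \left(-4\right) 4 \cdot 39 \left(-92 - 234 - 3 \cdot 6^{2}\right) = \left(-16\right) 39 \left(-92 - 234 - 108\right) = - 624 \left(-92 - 234 - 108\right) = \left(-624\right) \left(-434\right) = 270816$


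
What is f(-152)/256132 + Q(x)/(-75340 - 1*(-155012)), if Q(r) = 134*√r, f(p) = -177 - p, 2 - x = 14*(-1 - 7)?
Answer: -25/256132 + 67*√114/39836 ≈ 0.017860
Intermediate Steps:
x = 114 (x = 2 - 14*(-1 - 7) = 2 - 14*(-8) = 2 - 1*(-112) = 2 + 112 = 114)
f(-152)/256132 + Q(x)/(-75340 - 1*(-155012)) = (-177 - 1*(-152))/256132 + (134*√114)/(-75340 - 1*(-155012)) = (-177 + 152)*(1/256132) + (134*√114)/(-75340 + 155012) = -25*1/256132 + (134*√114)/79672 = -25/256132 + (134*√114)*(1/79672) = -25/256132 + 67*√114/39836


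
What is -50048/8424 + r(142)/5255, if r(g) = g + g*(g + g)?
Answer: 1947926/1106703 ≈ 1.7601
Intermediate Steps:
r(g) = g + 2*g² (r(g) = g + g*(2*g) = g + 2*g²)
-50048/8424 + r(142)/5255 = -50048/8424 + (142*(1 + 2*142))/5255 = -50048*1/8424 + (142*(1 + 284))*(1/5255) = -6256/1053 + (142*285)*(1/5255) = -6256/1053 + 40470*(1/5255) = -6256/1053 + 8094/1051 = 1947926/1106703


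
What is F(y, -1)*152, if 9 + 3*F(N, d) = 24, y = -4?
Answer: 760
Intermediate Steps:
F(N, d) = 5 (F(N, d) = -3 + (⅓)*24 = -3 + 8 = 5)
F(y, -1)*152 = 5*152 = 760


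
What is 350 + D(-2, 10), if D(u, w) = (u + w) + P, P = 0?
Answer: 358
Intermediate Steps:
D(u, w) = u + w (D(u, w) = (u + w) + 0 = u + w)
350 + D(-2, 10) = 350 + (-2 + 10) = 350 + 8 = 358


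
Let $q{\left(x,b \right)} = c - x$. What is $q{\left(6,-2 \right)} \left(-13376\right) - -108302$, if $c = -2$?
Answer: $215310$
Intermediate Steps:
$q{\left(x,b \right)} = -2 - x$
$q{\left(6,-2 \right)} \left(-13376\right) - -108302 = \left(-2 - 6\right) \left(-13376\right) - -108302 = \left(-2 - 6\right) \left(-13376\right) + 108302 = \left(-8\right) \left(-13376\right) + 108302 = 107008 + 108302 = 215310$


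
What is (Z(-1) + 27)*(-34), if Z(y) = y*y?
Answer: -952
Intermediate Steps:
Z(y) = y**2
(Z(-1) + 27)*(-34) = ((-1)**2 + 27)*(-34) = (1 + 27)*(-34) = 28*(-34) = -952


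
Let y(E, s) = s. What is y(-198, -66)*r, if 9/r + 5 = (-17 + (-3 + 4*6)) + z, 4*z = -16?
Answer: 594/5 ≈ 118.80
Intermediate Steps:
z = -4 (z = (¼)*(-16) = -4)
r = -9/5 (r = 9/(-5 + ((-17 + (-3 + 4*6)) - 4)) = 9/(-5 + ((-17 + (-3 + 24)) - 4)) = 9/(-5 + ((-17 + 21) - 4)) = 9/(-5 + (4 - 4)) = 9/(-5 + 0) = 9/(-5) = 9*(-⅕) = -9/5 ≈ -1.8000)
y(-198, -66)*r = -66*(-9/5) = 594/5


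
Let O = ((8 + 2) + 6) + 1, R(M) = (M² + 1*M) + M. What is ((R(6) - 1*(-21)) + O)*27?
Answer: 2322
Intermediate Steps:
R(M) = M² + 2*M (R(M) = (M² + M) + M = (M + M²) + M = M² + 2*M)
O = 17 (O = (10 + 6) + 1 = 16 + 1 = 17)
((R(6) - 1*(-21)) + O)*27 = ((6*(2 + 6) - 1*(-21)) + 17)*27 = ((6*8 + 21) + 17)*27 = ((48 + 21) + 17)*27 = (69 + 17)*27 = 86*27 = 2322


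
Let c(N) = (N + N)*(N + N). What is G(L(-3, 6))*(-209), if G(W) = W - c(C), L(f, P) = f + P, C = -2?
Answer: 2717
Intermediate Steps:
L(f, P) = P + f
c(N) = 4*N**2 (c(N) = (2*N)*(2*N) = 4*N**2)
G(W) = -16 + W (G(W) = W - 4*(-2)**2 = W - 4*4 = W - 1*16 = W - 16 = -16 + W)
G(L(-3, 6))*(-209) = (-16 + (6 - 3))*(-209) = (-16 + 3)*(-209) = -13*(-209) = 2717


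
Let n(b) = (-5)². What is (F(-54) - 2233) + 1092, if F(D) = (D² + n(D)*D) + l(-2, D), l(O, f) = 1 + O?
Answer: 424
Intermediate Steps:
n(b) = 25
F(D) = -1 + D² + 25*D (F(D) = (D² + 25*D) + (1 - 2) = (D² + 25*D) - 1 = -1 + D² + 25*D)
(F(-54) - 2233) + 1092 = ((-1 + (-54)² + 25*(-54)) - 2233) + 1092 = ((-1 + 2916 - 1350) - 2233) + 1092 = (1565 - 2233) + 1092 = -668 + 1092 = 424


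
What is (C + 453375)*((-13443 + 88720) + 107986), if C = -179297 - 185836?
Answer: 16171493646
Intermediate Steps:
C = -365133
(C + 453375)*((-13443 + 88720) + 107986) = (-365133 + 453375)*((-13443 + 88720) + 107986) = 88242*(75277 + 107986) = 88242*183263 = 16171493646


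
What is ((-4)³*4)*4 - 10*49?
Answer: -1514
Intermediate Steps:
((-4)³*4)*4 - 10*49 = -64*4*4 - 490 = -256*4 - 490 = -1024 - 490 = -1514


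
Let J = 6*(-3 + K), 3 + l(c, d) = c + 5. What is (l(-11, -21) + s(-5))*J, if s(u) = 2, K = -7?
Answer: 420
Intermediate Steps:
l(c, d) = 2 + c (l(c, d) = -3 + (c + 5) = -3 + (5 + c) = 2 + c)
J = -60 (J = 6*(-3 - 7) = 6*(-10) = -60)
(l(-11, -21) + s(-5))*J = ((2 - 11) + 2)*(-60) = (-9 + 2)*(-60) = -7*(-60) = 420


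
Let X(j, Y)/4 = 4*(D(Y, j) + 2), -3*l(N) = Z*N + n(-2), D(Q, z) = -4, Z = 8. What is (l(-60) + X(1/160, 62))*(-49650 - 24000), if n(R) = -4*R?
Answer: -9230800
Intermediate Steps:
l(N) = -8/3 - 8*N/3 (l(N) = -(8*N - 4*(-2))/3 = -(8*N + 8)/3 = -(8 + 8*N)/3 = -8/3 - 8*N/3)
X(j, Y) = -32 (X(j, Y) = 4*(4*(-4 + 2)) = 4*(4*(-2)) = 4*(-8) = -32)
(l(-60) + X(1/160, 62))*(-49650 - 24000) = ((-8/3 - 8/3*(-60)) - 32)*(-49650 - 24000) = ((-8/3 + 160) - 32)*(-73650) = (472/3 - 32)*(-73650) = (376/3)*(-73650) = -9230800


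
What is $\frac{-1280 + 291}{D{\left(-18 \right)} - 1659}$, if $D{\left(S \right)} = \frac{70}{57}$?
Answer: $\frac{56373}{94493} \approx 0.59658$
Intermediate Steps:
$D{\left(S \right)} = \frac{70}{57}$ ($D{\left(S \right)} = 70 \cdot \frac{1}{57} = \frac{70}{57}$)
$\frac{-1280 + 291}{D{\left(-18 \right)} - 1659} = \frac{-1280 + 291}{\frac{70}{57} - 1659} = - \frac{989}{- \frac{94493}{57}} = \left(-989\right) \left(- \frac{57}{94493}\right) = \frac{56373}{94493}$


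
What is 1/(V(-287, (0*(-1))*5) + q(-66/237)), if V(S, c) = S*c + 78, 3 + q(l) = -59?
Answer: 1/16 ≈ 0.062500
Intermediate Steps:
q(l) = -62 (q(l) = -3 - 59 = -62)
V(S, c) = 78 + S*c
1/(V(-287, (0*(-1))*5) + q(-66/237)) = 1/((78 - 287*0*(-1)*5) - 62) = 1/((78 - 0*5) - 62) = 1/((78 - 287*0) - 62) = 1/((78 + 0) - 62) = 1/(78 - 62) = 1/16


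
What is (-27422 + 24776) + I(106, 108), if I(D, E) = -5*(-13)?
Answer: -2581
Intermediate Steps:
I(D, E) = 65
(-27422 + 24776) + I(106, 108) = (-27422 + 24776) + 65 = -2646 + 65 = -2581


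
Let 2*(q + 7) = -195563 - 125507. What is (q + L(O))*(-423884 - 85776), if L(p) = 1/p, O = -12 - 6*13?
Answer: 736396572446/9 ≈ 8.1822e+10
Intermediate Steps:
O = -90 (O = -12 - 78 = -90)
q = -160542 (q = -7 + (-195563 - 125507)/2 = -7 + (½)*(-321070) = -7 - 160535 = -160542)
(q + L(O))*(-423884 - 85776) = (-160542 + 1/(-90))*(-423884 - 85776) = (-160542 - 1/90)*(-509660) = -14448781/90*(-509660) = 736396572446/9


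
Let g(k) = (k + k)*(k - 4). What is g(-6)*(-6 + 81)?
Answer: 9000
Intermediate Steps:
g(k) = 2*k*(-4 + k) (g(k) = (2*k)*(-4 + k) = 2*k*(-4 + k))
g(-6)*(-6 + 81) = (2*(-6)*(-4 - 6))*(-6 + 81) = (2*(-6)*(-10))*75 = 120*75 = 9000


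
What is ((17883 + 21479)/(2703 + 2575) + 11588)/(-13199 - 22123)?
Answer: -30600413/93214758 ≈ -0.32828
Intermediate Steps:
((17883 + 21479)/(2703 + 2575) + 11588)/(-13199 - 22123) = (39362/5278 + 11588)/(-35322) = (39362*(1/5278) + 11588)*(-1/35322) = (19681/2639 + 11588)*(-1/35322) = (30600413/2639)*(-1/35322) = -30600413/93214758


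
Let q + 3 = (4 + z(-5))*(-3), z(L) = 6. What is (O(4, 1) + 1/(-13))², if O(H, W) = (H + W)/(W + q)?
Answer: 9409/173056 ≈ 0.054370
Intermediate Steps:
q = -33 (q = -3 + (4 + 6)*(-3) = -3 + 10*(-3) = -3 - 30 = -33)
O(H, W) = (H + W)/(-33 + W) (O(H, W) = (H + W)/(W - 33) = (H + W)/(-33 + W))
(O(4, 1) + 1/(-13))² = ((4 + 1)/(-33 + 1) + 1/(-13))² = (5/(-32) - 1/13)² = (-1/32*5 - 1/13)² = (-5/32 - 1/13)² = (-97/416)² = 9409/173056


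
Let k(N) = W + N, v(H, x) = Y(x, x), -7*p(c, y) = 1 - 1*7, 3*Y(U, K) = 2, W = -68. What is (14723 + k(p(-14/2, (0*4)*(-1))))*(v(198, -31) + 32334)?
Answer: 3317245788/7 ≈ 4.7389e+8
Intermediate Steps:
Y(U, K) = ⅔ (Y(U, K) = (⅓)*2 = ⅔)
p(c, y) = 6/7 (p(c, y) = -(1 - 1*7)/7 = -(1 - 7)/7 = -⅐*(-6) = 6/7)
v(H, x) = ⅔
k(N) = -68 + N
(14723 + k(p(-14/2, (0*4)*(-1))))*(v(198, -31) + 32334) = (14723 + (-68 + 6/7))*(⅔ + 32334) = (14723 - 470/7)*(97004/3) = (102591/7)*(97004/3) = 3317245788/7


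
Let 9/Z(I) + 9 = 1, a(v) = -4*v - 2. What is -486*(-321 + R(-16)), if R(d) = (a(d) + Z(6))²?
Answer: -52639875/32 ≈ -1.6450e+6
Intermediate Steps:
a(v) = -2 - 4*v
Z(I) = -9/8 (Z(I) = 9/(-9 + 1) = 9/(-8) = 9*(-⅛) = -9/8)
R(d) = (-25/8 - 4*d)² (R(d) = ((-2 - 4*d) - 9/8)² = (-25/8 - 4*d)²)
-486*(-321 + R(-16)) = -486*(-321 + (25 + 32*(-16))²/64) = -486*(-321 + (25 - 512)²/64) = -486*(-321 + (1/64)*(-487)²) = -486*(-321 + (1/64)*237169) = -486*(-321 + 237169/64) = -486*216625/64 = -52639875/32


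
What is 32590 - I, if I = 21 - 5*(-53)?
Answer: 32304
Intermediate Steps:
I = 286 (I = 21 + 265 = 286)
32590 - I = 32590 - 1*286 = 32590 - 286 = 32304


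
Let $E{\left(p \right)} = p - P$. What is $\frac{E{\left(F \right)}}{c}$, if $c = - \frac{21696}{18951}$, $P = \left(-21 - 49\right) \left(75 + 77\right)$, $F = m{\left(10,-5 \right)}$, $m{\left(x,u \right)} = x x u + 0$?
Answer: $- \frac{16013595}{1808} \approx -8857.1$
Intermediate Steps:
$m{\left(x,u \right)} = u x^{2}$ ($m{\left(x,u \right)} = x^{2} u + 0 = u x^{2} + 0 = u x^{2}$)
$F = -500$ ($F = - 5 \cdot 10^{2} = \left(-5\right) 100 = -500$)
$P = -10640$ ($P = \left(-70\right) 152 = -10640$)
$E{\left(p \right)} = 10640 + p$ ($E{\left(p \right)} = p - -10640 = p + 10640 = 10640 + p$)
$c = - \frac{7232}{6317}$ ($c = \left(-21696\right) \frac{1}{18951} = - \frac{7232}{6317} \approx -1.1448$)
$\frac{E{\left(F \right)}}{c} = \frac{10640 - 500}{- \frac{7232}{6317}} = 10140 \left(- \frac{6317}{7232}\right) = - \frac{16013595}{1808}$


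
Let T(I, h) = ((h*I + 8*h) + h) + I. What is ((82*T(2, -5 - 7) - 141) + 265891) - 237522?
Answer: 17568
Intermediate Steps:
T(I, h) = I + 9*h + I*h (T(I, h) = ((I*h + 8*h) + h) + I = ((8*h + I*h) + h) + I = (9*h + I*h) + I = I + 9*h + I*h)
((82*T(2, -5 - 7) - 141) + 265891) - 237522 = ((82*(2 + 9*(-5 - 7) + 2*(-5 - 7)) - 141) + 265891) - 237522 = ((82*(2 + 9*(-12) + 2*(-12)) - 141) + 265891) - 237522 = ((82*(2 - 108 - 24) - 141) + 265891) - 237522 = ((82*(-130) - 141) + 265891) - 237522 = ((-10660 - 141) + 265891) - 237522 = (-10801 + 265891) - 237522 = 255090 - 237522 = 17568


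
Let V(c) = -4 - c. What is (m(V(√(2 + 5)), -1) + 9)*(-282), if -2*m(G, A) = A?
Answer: -2679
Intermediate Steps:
m(G, A) = -A/2
(m(V(√(2 + 5)), -1) + 9)*(-282) = (-½*(-1) + 9)*(-282) = (½ + 9)*(-282) = (19/2)*(-282) = -2679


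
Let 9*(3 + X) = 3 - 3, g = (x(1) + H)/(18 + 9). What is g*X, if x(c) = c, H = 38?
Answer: -13/3 ≈ -4.3333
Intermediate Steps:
g = 13/9 (g = (1 + 38)/(18 + 9) = 39/27 = 39*(1/27) = 13/9 ≈ 1.4444)
X = -3 (X = -3 + (3 - 3)/9 = -3 + (⅑)*0 = -3 + 0 = -3)
g*X = (13/9)*(-3) = -13/3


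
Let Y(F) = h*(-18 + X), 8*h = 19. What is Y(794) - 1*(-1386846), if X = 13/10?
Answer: 110944507/80 ≈ 1.3868e+6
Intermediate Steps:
h = 19/8 (h = (⅛)*19 = 19/8 ≈ 2.3750)
X = 13/10 (X = 13*(⅒) = 13/10 ≈ 1.3000)
Y(F) = -3173/80 (Y(F) = 19*(-18 + 13/10)/8 = (19/8)*(-167/10) = -3173/80)
Y(794) - 1*(-1386846) = -3173/80 - 1*(-1386846) = -3173/80 + 1386846 = 110944507/80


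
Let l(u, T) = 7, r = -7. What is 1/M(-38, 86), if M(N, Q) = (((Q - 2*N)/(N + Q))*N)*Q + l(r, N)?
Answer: -2/22045 ≈ -9.0724e-5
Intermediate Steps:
M(N, Q) = 7 + N*Q*(Q - 2*N)/(N + Q) (M(N, Q) = (((Q - 2*N)/(N + Q))*N)*Q + 7 = (N*(Q - 2*N)/(N + Q))*Q + 7 = N*Q*(Q - 2*N)/(N + Q) + 7 = 7 + N*Q*(Q - 2*N)/(N + Q))
1/M(-38, 86) = 1/((7*(-38) + 7*86 - 38*86**2 - 2*86*(-38)**2)/(-38 + 86)) = 1/((-266 + 602 - 38*7396 - 2*86*1444)/48) = 1/((-266 + 602 - 281048 - 248368)/48) = 1/((1/48)*(-529080)) = 1/(-22045/2) = -2/22045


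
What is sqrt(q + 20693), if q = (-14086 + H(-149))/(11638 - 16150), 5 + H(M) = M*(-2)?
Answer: sqrt(26333331738)/1128 ≈ 143.86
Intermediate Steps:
H(M) = -5 - 2*M (H(M) = -5 + M*(-2) = -5 - 2*M)
q = 13793/4512 (q = (-14086 + (-5 - 2*(-149)))/(11638 - 16150) = (-14086 + (-5 + 298))/(-4512) = (-14086 + 293)*(-1/4512) = -13793*(-1/4512) = 13793/4512 ≈ 3.0570)
sqrt(q + 20693) = sqrt(13793/4512 + 20693) = sqrt(93380609/4512) = sqrt(26333331738)/1128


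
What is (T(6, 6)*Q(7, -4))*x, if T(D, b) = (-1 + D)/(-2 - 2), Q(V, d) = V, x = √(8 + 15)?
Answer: -35*√23/4 ≈ -41.964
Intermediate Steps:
x = √23 ≈ 4.7958
T(D, b) = ¼ - D/4 (T(D, b) = (-1 + D)/(-4) = (-1 + D)*(-¼) = ¼ - D/4)
(T(6, 6)*Q(7, -4))*x = ((¼ - ¼*6)*7)*√23 = ((¼ - 3/2)*7)*√23 = (-5/4*7)*√23 = -35*√23/4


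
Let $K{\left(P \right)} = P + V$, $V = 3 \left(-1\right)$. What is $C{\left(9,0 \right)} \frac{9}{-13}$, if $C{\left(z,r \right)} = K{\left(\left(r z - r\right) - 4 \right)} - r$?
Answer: $\frac{63}{13} \approx 4.8462$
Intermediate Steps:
$V = -3$
$K{\left(P \right)} = -3 + P$ ($K{\left(P \right)} = P - 3 = -3 + P$)
$C{\left(z,r \right)} = -7 - 2 r + r z$ ($C{\left(z,r \right)} = \left(-3 - \left(4 + r - r z\right)\right) - r = \left(-7 - r + r z\right) - r = -7 - 2 r + r z$)
$C{\left(9,0 \right)} \frac{9}{-13} = \left(-7 - 0 + 0 \cdot 9\right) \frac{9}{-13} = \left(-7 + 0 + 0\right) 9 \left(- \frac{1}{13}\right) = \left(-7\right) \left(- \frac{9}{13}\right) = \frac{63}{13}$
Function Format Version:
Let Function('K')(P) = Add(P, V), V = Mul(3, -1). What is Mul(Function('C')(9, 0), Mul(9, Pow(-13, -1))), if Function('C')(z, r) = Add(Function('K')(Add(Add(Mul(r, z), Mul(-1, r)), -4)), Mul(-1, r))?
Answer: Rational(63, 13) ≈ 4.8462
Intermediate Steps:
V = -3
Function('K')(P) = Add(-3, P) (Function('K')(P) = Add(P, -3) = Add(-3, P))
Function('C')(z, r) = Add(-7, Mul(-2, r), Mul(r, z)) (Function('C')(z, r) = Add(Add(-3, Add(Add(Mul(r, z), Mul(-1, r)), -4)), Mul(-1, r)) = Add(Add(-3, Add(Add(Mul(-1, r), Mul(r, z)), -4)), Mul(-1, r)) = Add(Add(-3, Add(-4, Mul(-1, r), Mul(r, z))), Mul(-1, r)) = Add(Add(-7, Mul(-1, r), Mul(r, z)), Mul(-1, r)) = Add(-7, Mul(-2, r), Mul(r, z)))
Mul(Function('C')(9, 0), Mul(9, Pow(-13, -1))) = Mul(Add(-7, Mul(-2, 0), Mul(0, 9)), Mul(9, Pow(-13, -1))) = Mul(Add(-7, 0, 0), Mul(9, Rational(-1, 13))) = Mul(-7, Rational(-9, 13)) = Rational(63, 13)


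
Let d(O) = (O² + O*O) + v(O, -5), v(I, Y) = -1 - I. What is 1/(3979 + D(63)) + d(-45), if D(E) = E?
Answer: 16547949/4042 ≈ 4094.0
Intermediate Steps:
d(O) = -1 - O + 2*O² (d(O) = (O² + O*O) + (-1 - O) = (O² + O²) + (-1 - O) = 2*O² + (-1 - O) = -1 - O + 2*O²)
1/(3979 + D(63)) + d(-45) = 1/(3979 + 63) + (-1 - 1*(-45) + 2*(-45)²) = 1/4042 + (-1 + 45 + 2*2025) = 1/4042 + (-1 + 45 + 4050) = 1/4042 + 4094 = 16547949/4042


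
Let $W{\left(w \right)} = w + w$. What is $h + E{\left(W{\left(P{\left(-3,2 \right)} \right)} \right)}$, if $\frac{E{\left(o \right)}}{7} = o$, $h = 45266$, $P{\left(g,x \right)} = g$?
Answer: $45224$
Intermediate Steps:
$W{\left(w \right)} = 2 w$
$E{\left(o \right)} = 7 o$
$h + E{\left(W{\left(P{\left(-3,2 \right)} \right)} \right)} = 45266 + 7 \cdot 2 \left(-3\right) = 45266 + 7 \left(-6\right) = 45266 - 42 = 45224$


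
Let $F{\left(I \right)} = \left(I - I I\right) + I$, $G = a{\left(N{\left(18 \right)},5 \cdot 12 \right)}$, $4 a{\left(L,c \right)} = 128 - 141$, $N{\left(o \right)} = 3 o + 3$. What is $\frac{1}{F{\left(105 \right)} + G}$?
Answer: $- \frac{4}{43273} \approx -9.2436 \cdot 10^{-5}$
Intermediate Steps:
$N{\left(o \right)} = 3 + 3 o$
$a{\left(L,c \right)} = - \frac{13}{4}$ ($a{\left(L,c \right)} = \frac{128 - 141}{4} = \frac{1}{4} \left(-13\right) = - \frac{13}{4}$)
$G = - \frac{13}{4} \approx -3.25$
$F{\left(I \right)} = - I^{2} + 2 I$ ($F{\left(I \right)} = \left(I - I^{2}\right) + I = - I^{2} + 2 I$)
$\frac{1}{F{\left(105 \right)} + G} = \frac{1}{105 \left(2 - 105\right) - \frac{13}{4}} = \frac{1}{105 \left(-103\right) - \frac{13}{4}} = \frac{1}{-10815 - \frac{13}{4}} = \frac{1}{- \frac{43273}{4}} = - \frac{4}{43273}$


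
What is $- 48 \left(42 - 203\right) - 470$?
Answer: $7258$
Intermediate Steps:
$- 48 \left(42 - 203\right) - 470 = \left(-48\right) \left(-161\right) - 470 = 7728 - 470 = 7258$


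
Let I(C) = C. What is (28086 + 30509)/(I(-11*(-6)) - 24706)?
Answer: -11719/4928 ≈ -2.3780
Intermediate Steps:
(28086 + 30509)/(I(-11*(-6)) - 24706) = (28086 + 30509)/(-11*(-6) - 24706) = 58595/(66 - 24706) = 58595/(-24640) = 58595*(-1/24640) = -11719/4928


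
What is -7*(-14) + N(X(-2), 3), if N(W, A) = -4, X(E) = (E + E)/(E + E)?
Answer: 94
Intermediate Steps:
X(E) = 1 (X(E) = (2*E)/((2*E)) = (2*E)*(1/(2*E)) = 1)
-7*(-14) + N(X(-2), 3) = -7*(-14) - 4 = 98 - 4 = 94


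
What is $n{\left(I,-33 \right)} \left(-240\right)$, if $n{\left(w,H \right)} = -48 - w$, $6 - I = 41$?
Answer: $3120$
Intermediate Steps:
$I = -35$ ($I = 6 - 41 = -35$)
$n{\left(I,-33 \right)} \left(-240\right) = \left(-48 - -35\right) \left(-240\right) = \left(-48 + 35\right) \left(-240\right) = \left(-13\right) \left(-240\right) = 3120$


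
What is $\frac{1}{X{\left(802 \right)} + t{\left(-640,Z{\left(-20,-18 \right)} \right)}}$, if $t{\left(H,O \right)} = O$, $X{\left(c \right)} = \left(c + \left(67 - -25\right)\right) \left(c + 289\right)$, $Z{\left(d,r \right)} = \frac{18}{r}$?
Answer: $\frac{1}{975353} \approx 1.0253 \cdot 10^{-6}$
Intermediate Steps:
$X{\left(c \right)} = \left(92 + c\right) \left(289 + c\right)$ ($X{\left(c \right)} = \left(c + \left(67 + 25\right)\right) \left(289 + c\right) = \left(c + 92\right) \left(289 + c\right) = \left(92 + c\right) \left(289 + c\right)$)
$\frac{1}{X{\left(802 \right)} + t{\left(-640,Z{\left(-20,-18 \right)} \right)}} = \frac{1}{\left(26588 + 802^{2} + 381 \cdot 802\right) + \frac{18}{-18}} = \frac{1}{\left(26588 + 643204 + 305562\right) + 18 \left(- \frac{1}{18}\right)} = \frac{1}{975354 - 1} = \frac{1}{975353}$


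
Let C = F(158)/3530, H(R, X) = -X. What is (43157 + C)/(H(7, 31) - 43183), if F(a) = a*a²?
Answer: -78144261/76272710 ≈ -1.0245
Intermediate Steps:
F(a) = a³
C = 1972156/1765 (C = 158³/3530 = 3944312*(1/3530) = 1972156/1765 ≈ 1117.4)
(43157 + C)/(H(7, 31) - 43183) = (43157 + 1972156/1765)/(-1*31 - 43183) = 78144261/(1765*(-31 - 43183)) = (78144261/1765)/(-43214) = (78144261/1765)*(-1/43214) = -78144261/76272710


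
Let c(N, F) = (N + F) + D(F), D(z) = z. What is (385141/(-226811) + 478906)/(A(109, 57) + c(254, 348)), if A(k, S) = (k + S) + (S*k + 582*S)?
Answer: 108620763625/9186525933 ≈ 11.824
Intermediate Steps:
c(N, F) = N + 2*F (c(N, F) = (N + F) + F = (F + N) + F = N + 2*F)
A(k, S) = k + 583*S + S*k (A(k, S) = (S + k) + (582*S + S*k) = k + 583*S + S*k)
(385141/(-226811) + 478906)/(A(109, 57) + c(254, 348)) = (385141/(-226811) + 478906)/((109 + 583*57 + 57*109) + (254 + 2*348)) = (385141*(-1/226811) + 478906)/((109 + 33231 + 6213) + (254 + 696)) = (-385141/226811 + 478906)/(39553 + 950) = (108620763625/226811)/40503 = (108620763625/226811)*(1/40503) = 108620763625/9186525933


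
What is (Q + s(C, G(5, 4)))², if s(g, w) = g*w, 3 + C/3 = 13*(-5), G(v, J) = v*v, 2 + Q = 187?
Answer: 24157225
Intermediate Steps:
Q = 185 (Q = -2 + 187 = 185)
G(v, J) = v²
C = -204 (C = -9 + 3*(13*(-5)) = -9 + 3*(-65) = -9 - 195 = -204)
(Q + s(C, G(5, 4)))² = (185 - 204*5²)² = (185 - 204*25)² = (185 - 5100)² = (-4915)² = 24157225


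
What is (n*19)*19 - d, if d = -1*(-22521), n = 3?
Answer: -21438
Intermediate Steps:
d = 22521
(n*19)*19 - d = (3*19)*19 - 1*22521 = 57*19 - 22521 = 1083 - 22521 = -21438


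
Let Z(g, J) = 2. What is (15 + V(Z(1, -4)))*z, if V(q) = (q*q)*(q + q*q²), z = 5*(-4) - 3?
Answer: -1265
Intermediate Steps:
z = -23 (z = -20 - 3 = -23)
V(q) = q²*(q + q³)
(15 + V(Z(1, -4)))*z = (15 + (2³ + 2⁵))*(-23) = (15 + (8 + 32))*(-23) = (15 + 40)*(-23) = 55*(-23) = -1265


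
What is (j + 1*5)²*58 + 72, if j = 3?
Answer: 3784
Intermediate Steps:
(j + 1*5)²*58 + 72 = (3 + 1*5)²*58 + 72 = (3 + 5)²*58 + 72 = 8²*58 + 72 = 64*58 + 72 = 3712 + 72 = 3784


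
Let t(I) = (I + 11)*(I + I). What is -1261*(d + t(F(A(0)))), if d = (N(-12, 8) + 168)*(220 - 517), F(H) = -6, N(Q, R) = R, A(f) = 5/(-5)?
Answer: 65990652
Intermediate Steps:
A(f) = -1 (A(f) = 5*(-⅕) = -1)
d = -52272 (d = (8 + 168)*(220 - 517) = 176*(-297) = -52272)
t(I) = 2*I*(11 + I) (t(I) = (11 + I)*(2*I) = 2*I*(11 + I))
-1261*(d + t(F(A(0)))) = -1261*(-52272 + 2*(-6)*(11 - 6)) = -1261*(-52272 + 2*(-6)*5) = -1261*(-52272 - 60) = -1261*(-52332) = 65990652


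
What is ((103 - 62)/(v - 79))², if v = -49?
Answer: 1681/16384 ≈ 0.10260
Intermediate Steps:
((103 - 62)/(v - 79))² = ((103 - 62)/(-49 - 79))² = (41/(-128))² = (41*(-1/128))² = (-41/128)² = 1681/16384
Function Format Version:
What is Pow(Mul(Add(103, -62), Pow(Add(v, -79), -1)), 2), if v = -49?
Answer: Rational(1681, 16384) ≈ 0.10260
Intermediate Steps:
Pow(Mul(Add(103, -62), Pow(Add(v, -79), -1)), 2) = Pow(Mul(Add(103, -62), Pow(Add(-49, -79), -1)), 2) = Pow(Mul(41, Pow(-128, -1)), 2) = Pow(Mul(41, Rational(-1, 128)), 2) = Pow(Rational(-41, 128), 2) = Rational(1681, 16384)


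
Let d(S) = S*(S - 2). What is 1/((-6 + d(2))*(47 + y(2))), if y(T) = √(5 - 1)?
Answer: -1/294 ≈ -0.0034014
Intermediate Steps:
y(T) = 2 (y(T) = √4 = 2)
d(S) = S*(-2 + S)
1/((-6 + d(2))*(47 + y(2))) = 1/((-6 + 2*(-2 + 2))*(47 + 2)) = 1/((-6 + 2*0)*49) = 1/((-6 + 0)*49) = 1/(-6*49) = 1/(-294) = -1/294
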